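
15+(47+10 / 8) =253 / 4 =63.25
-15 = -15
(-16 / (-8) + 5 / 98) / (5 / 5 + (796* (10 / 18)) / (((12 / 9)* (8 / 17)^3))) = 154368 / 239608579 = 0.00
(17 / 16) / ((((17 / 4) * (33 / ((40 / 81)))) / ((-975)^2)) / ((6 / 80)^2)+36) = 359125 / 12185952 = 0.03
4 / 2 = 2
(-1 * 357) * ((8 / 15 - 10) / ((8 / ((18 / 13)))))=76041 / 130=584.93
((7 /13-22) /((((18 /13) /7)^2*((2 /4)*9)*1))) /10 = -19747 /1620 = -12.19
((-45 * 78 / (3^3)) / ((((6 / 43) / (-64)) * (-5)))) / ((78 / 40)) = -55040 / 9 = -6115.56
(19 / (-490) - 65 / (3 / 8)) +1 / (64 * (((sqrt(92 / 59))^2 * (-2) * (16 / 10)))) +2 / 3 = -11958839033 / 69242880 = -172.71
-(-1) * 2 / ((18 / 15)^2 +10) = 25 / 143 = 0.17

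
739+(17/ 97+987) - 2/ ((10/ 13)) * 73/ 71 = 59348792/ 34435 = 1723.50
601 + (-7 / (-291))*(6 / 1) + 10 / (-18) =524314 / 873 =600.59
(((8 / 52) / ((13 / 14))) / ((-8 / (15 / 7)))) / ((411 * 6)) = -5 / 277836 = -0.00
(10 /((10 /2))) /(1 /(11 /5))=22 /5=4.40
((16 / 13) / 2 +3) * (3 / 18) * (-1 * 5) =-235 / 78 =-3.01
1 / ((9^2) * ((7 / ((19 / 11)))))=19 / 6237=0.00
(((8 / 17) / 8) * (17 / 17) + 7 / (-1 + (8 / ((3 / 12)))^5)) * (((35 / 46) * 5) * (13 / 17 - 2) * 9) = -554908370625 / 223036302857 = -2.49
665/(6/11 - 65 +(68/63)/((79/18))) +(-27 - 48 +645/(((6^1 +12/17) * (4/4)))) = 160700295/14842078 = 10.83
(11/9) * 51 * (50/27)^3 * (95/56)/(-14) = -277578125/5786802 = -47.97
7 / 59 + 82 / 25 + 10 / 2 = 12388 / 1475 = 8.40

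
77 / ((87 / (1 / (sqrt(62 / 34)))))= 77 * sqrt(527) / 2697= 0.66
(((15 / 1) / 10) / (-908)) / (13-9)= -3 / 7264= -0.00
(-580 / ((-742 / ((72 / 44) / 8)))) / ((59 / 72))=46980 / 240779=0.20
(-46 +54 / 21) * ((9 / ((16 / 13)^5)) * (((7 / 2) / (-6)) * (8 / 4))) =161.47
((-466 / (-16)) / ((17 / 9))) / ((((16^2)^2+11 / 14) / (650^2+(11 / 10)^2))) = 99.40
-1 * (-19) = 19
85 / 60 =1.42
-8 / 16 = -1 / 2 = -0.50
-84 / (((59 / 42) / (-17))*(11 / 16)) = 959616 / 649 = 1478.61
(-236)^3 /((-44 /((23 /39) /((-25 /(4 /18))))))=-151158944 /96525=-1566.01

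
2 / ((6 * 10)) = 1 / 30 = 0.03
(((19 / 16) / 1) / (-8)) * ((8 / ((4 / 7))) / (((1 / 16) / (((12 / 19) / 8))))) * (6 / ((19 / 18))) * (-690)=195615 / 19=10295.53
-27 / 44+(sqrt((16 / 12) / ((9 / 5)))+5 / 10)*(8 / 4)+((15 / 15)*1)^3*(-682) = -29991 / 44+4*sqrt(15) / 9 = -679.89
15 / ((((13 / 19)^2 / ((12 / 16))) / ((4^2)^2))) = 1039680 / 169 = 6151.95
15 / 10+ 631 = 1265 / 2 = 632.50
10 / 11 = 0.91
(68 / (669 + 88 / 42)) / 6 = 14 / 829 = 0.02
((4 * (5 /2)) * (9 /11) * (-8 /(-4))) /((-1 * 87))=-60 /319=-0.19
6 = 6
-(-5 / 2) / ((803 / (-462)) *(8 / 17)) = -1785 / 584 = -3.06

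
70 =70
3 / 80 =0.04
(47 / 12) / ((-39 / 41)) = -1927 / 468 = -4.12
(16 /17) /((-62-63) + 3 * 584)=16 /27659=0.00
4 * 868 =3472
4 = 4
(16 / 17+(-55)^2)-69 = 50268 / 17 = 2956.94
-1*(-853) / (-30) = -853 / 30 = -28.43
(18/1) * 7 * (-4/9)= -56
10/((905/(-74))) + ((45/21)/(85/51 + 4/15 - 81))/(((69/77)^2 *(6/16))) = -154612168/170337471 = -0.91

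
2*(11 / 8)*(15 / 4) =165 / 16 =10.31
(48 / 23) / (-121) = -0.02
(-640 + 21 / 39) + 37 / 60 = -498299 / 780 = -638.84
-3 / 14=-0.21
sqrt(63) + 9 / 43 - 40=-1711 / 43 + 3 *sqrt(7)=-31.85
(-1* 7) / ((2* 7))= -1 / 2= -0.50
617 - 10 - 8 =599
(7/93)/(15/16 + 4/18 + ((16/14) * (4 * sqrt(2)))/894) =0.06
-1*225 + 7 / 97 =-21818 / 97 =-224.93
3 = 3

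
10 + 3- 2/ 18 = 116/ 9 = 12.89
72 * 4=288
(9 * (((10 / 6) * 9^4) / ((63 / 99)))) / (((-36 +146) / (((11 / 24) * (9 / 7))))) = 649539 / 784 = 828.49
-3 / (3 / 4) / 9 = -4 / 9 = -0.44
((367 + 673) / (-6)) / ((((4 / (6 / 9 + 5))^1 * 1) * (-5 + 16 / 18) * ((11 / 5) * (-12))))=-5525 / 2442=-2.26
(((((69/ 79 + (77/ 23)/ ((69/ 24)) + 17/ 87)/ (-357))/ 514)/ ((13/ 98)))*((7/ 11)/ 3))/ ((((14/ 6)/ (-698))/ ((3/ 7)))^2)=-11868000040824/ 37101795167437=-0.32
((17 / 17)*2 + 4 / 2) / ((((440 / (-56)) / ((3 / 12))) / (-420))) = 588 / 11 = 53.45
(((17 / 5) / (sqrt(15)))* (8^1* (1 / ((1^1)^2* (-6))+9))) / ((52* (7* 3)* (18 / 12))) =1802* sqrt(15) / 184275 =0.04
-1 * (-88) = 88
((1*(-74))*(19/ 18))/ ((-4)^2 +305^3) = -703/ 255353769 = -0.00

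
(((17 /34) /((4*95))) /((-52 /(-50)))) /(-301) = -5 /1189552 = -0.00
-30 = -30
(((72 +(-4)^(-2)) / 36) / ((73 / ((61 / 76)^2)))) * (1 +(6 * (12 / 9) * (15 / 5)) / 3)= 4290313 / 26985472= 0.16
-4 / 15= -0.27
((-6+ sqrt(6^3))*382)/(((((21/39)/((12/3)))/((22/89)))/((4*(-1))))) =10488192/623 - 10488192*sqrt(6)/623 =-24402.13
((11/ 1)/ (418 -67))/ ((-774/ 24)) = -44/ 45279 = -0.00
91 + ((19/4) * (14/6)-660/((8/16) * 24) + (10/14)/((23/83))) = 95945/1932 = 49.66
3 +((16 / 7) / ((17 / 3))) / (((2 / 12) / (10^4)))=2880357 / 119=24204.68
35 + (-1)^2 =36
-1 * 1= -1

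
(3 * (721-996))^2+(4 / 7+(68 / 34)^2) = 4764407 / 7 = 680629.57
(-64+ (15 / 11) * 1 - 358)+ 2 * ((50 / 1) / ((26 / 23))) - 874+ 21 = -169480 / 143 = -1185.17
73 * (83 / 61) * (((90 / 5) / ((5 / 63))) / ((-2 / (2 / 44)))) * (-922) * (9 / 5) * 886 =12628773324342 / 16775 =752832985.06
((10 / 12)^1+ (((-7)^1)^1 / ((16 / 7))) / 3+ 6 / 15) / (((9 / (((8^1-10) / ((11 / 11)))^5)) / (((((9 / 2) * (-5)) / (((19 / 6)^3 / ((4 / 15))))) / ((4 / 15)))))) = 3672 / 6859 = 0.54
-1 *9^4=-6561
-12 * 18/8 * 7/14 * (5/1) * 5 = -675/2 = -337.50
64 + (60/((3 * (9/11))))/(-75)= 8596/135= 63.67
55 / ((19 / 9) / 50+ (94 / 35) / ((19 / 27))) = 3291750 / 230947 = 14.25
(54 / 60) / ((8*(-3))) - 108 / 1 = -8643 / 80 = -108.04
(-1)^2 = 1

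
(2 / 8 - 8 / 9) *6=-23 / 6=-3.83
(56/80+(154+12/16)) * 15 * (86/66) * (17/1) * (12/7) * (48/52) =81816444/1001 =81734.71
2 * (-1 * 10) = -20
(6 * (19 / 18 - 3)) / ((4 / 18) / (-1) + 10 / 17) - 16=-383 / 8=-47.88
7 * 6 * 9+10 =388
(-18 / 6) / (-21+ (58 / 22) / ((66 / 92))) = 1089 / 6289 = 0.17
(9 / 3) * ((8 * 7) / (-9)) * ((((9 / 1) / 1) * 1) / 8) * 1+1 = -20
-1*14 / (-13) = 14 / 13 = 1.08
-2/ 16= -1/ 8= -0.12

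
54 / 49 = 1.10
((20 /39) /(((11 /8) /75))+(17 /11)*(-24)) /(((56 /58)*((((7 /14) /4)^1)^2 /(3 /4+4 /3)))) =-3781600 /3003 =-1259.27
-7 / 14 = -1 / 2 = -0.50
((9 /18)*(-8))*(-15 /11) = 60 /11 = 5.45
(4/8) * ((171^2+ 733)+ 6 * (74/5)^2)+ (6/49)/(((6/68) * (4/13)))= 19169572/1225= 15648.63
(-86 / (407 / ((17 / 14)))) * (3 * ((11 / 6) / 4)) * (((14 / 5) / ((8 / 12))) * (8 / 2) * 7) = -41.49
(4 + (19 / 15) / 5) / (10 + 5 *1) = 319 / 1125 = 0.28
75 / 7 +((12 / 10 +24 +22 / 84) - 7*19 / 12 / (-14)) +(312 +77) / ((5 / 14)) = 315327 / 280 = 1126.17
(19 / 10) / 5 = 19 / 50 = 0.38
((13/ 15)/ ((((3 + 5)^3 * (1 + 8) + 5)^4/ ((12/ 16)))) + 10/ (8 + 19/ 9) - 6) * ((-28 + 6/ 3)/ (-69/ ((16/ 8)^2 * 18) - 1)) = -150630877075384236/ 2264142843466805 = -66.53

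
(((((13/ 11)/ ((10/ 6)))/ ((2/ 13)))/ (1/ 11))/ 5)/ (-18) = -169/ 300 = -0.56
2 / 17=0.12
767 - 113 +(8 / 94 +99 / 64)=1972141 / 3008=655.63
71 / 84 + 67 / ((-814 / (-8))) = 1.50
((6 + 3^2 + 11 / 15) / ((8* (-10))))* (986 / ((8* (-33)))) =29087 / 39600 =0.73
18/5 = 3.60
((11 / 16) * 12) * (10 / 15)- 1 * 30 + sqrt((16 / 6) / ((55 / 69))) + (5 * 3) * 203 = 2 * sqrt(2530) / 55 + 6041 / 2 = 3022.33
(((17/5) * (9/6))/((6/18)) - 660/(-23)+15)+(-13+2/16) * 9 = -52329/920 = -56.88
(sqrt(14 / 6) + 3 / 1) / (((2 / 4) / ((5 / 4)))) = 5 * sqrt(21) / 6 + 15 / 2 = 11.32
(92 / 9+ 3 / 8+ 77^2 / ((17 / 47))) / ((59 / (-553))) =-11102418971 / 72216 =-153739.05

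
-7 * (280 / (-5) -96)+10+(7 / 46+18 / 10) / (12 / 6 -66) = 1073.97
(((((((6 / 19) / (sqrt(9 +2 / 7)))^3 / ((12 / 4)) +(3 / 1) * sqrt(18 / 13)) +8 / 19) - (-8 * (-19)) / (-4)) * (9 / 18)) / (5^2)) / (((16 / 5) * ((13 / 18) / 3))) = 1701 * sqrt(455) / 3767305750 +243 * sqrt(26) / 13520 +1971 / 1976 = 1.09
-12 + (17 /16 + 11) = 1 /16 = 0.06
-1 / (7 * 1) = -1 / 7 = -0.14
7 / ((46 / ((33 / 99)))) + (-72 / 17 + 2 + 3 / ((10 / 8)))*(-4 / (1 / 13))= -99869 / 11730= -8.51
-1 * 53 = -53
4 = 4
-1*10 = -10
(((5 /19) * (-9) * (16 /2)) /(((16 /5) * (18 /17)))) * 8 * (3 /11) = -2550 /209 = -12.20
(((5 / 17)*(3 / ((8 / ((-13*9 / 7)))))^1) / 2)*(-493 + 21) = 103545 / 238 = 435.06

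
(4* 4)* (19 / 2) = 152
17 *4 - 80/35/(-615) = 292756/4305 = 68.00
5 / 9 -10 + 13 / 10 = -733 / 90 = -8.14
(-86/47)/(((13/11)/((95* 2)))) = -179740/611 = -294.17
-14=-14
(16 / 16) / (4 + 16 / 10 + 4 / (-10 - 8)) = 45 / 242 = 0.19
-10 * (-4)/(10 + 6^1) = 5/2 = 2.50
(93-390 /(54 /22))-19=-764 /9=-84.89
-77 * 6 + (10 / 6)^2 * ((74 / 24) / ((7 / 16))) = -83618 / 189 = -442.42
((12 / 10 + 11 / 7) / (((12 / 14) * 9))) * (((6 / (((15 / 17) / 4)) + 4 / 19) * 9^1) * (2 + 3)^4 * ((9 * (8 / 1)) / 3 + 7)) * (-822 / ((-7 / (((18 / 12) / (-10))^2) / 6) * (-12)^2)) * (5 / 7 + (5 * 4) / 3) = 5938388985 / 4256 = 1395298.16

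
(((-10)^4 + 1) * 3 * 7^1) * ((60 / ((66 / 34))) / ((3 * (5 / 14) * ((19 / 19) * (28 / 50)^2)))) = 212521250 / 11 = 19320113.64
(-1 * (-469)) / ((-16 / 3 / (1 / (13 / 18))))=-12663 / 104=-121.76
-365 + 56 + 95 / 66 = -20299 / 66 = -307.56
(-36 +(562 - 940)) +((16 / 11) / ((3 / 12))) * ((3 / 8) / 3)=-4546 / 11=-413.27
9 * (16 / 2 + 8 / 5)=86.40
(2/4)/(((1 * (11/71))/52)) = 1846/11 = 167.82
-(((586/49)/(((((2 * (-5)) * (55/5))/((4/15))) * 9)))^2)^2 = -0.00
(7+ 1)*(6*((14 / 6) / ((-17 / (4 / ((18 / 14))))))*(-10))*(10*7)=2195200 / 153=14347.71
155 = 155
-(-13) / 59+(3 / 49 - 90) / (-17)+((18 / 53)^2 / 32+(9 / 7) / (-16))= 5.43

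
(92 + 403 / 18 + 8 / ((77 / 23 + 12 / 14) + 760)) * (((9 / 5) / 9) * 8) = 183.04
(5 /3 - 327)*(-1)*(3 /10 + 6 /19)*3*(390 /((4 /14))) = 15587208 /19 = 820379.37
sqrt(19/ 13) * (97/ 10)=97 * sqrt(247)/ 130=11.73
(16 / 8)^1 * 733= 1466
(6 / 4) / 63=0.02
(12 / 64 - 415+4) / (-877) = 6573 / 14032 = 0.47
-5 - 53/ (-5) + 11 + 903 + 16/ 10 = 4606/ 5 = 921.20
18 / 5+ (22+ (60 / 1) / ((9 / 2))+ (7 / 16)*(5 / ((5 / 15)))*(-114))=-85103 / 120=-709.19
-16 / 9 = -1.78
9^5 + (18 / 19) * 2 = 1121967 / 19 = 59050.89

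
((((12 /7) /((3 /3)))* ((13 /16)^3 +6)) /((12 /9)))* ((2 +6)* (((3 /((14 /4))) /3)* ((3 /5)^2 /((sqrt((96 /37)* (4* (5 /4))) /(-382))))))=-138068361* sqrt(1110) /6272000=-733.41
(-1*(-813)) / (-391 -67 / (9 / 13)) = -7317 / 4390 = -1.67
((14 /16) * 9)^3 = 250047 /512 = 488.37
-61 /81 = -0.75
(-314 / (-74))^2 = 24649 / 1369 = 18.01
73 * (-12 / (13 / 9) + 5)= -3139 / 13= -241.46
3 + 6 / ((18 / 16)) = 25 / 3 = 8.33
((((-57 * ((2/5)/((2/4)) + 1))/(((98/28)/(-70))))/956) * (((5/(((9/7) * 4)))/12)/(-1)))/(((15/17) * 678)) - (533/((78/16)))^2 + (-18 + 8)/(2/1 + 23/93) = -19439359063973/1625605344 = -11958.23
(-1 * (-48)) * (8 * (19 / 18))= 1216 / 3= 405.33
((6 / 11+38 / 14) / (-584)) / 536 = -251 / 24102848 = -0.00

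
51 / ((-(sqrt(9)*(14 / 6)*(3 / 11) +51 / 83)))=-15521 / 768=-20.21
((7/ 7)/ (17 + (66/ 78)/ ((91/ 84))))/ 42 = 169/ 126210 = 0.00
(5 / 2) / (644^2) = 5 / 829472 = 0.00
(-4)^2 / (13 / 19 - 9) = -152 / 79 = -1.92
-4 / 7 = -0.57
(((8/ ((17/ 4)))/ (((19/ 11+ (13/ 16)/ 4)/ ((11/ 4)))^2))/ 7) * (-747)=-407.66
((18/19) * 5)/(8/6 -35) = -270/1919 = -0.14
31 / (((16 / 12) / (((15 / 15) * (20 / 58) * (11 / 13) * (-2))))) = -5115 / 377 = -13.57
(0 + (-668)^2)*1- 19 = 446205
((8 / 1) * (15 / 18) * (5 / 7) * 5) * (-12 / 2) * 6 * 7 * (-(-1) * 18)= -108000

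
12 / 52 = 3 / 13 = 0.23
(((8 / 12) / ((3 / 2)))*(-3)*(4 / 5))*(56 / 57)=-896 / 855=-1.05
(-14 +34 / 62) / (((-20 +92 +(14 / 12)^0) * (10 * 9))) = -139 / 67890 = -0.00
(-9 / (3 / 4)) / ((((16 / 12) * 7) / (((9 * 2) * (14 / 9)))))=-36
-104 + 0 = -104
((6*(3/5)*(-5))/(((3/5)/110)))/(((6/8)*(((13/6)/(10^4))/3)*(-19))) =792000000/247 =3206477.73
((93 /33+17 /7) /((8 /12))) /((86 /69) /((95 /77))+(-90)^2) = 1986165 /2044431697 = 0.00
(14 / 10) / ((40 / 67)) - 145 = -28531 / 200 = -142.66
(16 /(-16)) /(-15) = 1 /15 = 0.07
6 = 6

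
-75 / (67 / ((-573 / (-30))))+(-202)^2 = 5464871 / 134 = 40782.62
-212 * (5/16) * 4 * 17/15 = -901/3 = -300.33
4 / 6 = 2 / 3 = 0.67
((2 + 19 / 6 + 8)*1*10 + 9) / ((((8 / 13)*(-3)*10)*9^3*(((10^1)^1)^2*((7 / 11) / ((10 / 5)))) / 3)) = -30173 / 30618000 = -0.00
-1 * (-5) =5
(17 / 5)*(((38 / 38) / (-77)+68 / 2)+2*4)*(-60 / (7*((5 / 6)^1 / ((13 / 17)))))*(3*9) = -81704376 / 2695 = -30317.02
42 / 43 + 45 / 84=1821 / 1204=1.51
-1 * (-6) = 6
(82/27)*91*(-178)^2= 236426008/27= 8756518.81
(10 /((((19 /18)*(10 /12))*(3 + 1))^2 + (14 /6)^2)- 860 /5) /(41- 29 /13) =-4.42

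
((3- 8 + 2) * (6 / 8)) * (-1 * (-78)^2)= 13689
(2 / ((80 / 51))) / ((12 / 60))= 51 / 8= 6.38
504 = 504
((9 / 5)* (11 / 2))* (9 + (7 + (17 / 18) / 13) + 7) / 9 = 59389 / 2340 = 25.38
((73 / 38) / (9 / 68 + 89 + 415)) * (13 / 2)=1241 / 50103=0.02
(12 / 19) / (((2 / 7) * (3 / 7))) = 5.16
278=278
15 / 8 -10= -65 / 8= -8.12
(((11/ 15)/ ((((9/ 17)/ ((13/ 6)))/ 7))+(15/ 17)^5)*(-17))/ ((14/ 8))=-49553600638/ 236782035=-209.28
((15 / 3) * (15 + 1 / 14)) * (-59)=-62245 / 14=-4446.07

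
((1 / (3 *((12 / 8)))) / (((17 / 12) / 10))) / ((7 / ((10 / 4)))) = 200 / 357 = 0.56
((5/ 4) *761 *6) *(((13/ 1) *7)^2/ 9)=31509205/ 6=5251534.17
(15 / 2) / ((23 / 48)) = 360 / 23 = 15.65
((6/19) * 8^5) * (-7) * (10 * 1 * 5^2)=-18108631.58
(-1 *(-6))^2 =36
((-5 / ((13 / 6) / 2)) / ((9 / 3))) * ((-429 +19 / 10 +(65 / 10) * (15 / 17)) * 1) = 143264 / 221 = 648.25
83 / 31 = 2.68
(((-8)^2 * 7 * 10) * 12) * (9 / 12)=40320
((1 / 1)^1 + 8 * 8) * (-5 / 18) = -325 / 18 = -18.06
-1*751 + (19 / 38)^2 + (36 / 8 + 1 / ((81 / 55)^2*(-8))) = -39172195 / 52488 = -746.31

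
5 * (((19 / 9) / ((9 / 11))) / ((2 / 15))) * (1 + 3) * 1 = 10450 / 27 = 387.04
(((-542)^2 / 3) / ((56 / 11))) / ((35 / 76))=30698338 / 735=41766.45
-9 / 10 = -0.90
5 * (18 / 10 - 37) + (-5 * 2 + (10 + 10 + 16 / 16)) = -165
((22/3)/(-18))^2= 0.17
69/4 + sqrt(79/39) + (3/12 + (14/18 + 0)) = sqrt(3081)/39 + 329/18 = 19.70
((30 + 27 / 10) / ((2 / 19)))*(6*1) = 18639 / 10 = 1863.90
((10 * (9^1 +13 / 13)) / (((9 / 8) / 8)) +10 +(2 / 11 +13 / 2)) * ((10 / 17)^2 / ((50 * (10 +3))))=144103 / 371943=0.39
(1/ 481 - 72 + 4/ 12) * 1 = -103412/ 1443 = -71.66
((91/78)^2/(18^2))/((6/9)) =49/7776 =0.01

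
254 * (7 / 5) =1778 / 5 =355.60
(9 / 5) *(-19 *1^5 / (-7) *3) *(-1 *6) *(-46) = 141588 / 35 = 4045.37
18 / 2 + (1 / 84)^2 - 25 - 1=-119951 / 7056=-17.00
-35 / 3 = -11.67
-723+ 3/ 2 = -1443/ 2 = -721.50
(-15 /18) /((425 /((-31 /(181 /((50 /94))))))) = 155 /867714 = 0.00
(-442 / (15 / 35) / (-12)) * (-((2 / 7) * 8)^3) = -452608 / 441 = -1026.32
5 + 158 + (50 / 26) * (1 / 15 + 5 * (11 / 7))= 3743 / 21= 178.24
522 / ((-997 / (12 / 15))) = -2088 / 4985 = -0.42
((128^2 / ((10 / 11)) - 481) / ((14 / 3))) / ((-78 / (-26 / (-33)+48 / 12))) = -6928853 / 30030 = -230.73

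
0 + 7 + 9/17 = 128/17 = 7.53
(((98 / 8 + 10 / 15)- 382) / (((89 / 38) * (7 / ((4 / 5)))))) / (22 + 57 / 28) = -673208 / 898455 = -0.75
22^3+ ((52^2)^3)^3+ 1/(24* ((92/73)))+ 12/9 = 7727876721872448746791522000000.00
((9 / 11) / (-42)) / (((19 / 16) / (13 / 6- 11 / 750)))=-6456 / 182875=-0.04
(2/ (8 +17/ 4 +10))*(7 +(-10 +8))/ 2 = 20/ 89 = 0.22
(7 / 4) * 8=14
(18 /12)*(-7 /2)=-21 /4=-5.25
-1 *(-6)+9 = 15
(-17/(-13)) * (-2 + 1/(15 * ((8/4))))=-1003/390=-2.57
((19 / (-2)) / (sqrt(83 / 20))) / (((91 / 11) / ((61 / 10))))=-12749 * sqrt(415) / 75530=-3.44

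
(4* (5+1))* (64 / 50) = 768 / 25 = 30.72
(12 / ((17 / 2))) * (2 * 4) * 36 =6912 / 17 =406.59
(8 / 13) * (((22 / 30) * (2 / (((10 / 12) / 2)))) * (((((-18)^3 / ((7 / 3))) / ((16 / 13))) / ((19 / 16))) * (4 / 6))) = -8211456 / 3325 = -2469.61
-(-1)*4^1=4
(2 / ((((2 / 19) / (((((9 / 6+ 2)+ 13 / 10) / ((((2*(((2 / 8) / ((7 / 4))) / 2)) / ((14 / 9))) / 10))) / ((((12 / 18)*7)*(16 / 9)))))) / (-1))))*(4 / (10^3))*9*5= -10773 / 50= -215.46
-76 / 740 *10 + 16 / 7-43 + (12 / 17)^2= -3087083 / 74851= -41.24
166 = 166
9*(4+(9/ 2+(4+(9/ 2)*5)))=315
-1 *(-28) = 28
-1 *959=-959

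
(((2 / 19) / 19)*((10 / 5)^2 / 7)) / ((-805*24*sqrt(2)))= -0.00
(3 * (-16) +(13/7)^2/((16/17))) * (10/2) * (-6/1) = 521385/392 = 1330.06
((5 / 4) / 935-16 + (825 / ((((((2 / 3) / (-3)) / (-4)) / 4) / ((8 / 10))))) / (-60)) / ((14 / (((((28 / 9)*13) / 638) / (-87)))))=2618993 / 62277732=0.04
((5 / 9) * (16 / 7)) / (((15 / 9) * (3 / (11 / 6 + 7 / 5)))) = 776 / 945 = 0.82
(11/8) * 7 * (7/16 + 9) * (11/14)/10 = 18271/2560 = 7.14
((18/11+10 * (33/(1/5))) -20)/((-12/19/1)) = -85253/33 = -2583.42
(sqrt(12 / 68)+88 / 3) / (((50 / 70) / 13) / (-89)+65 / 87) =704613 * sqrt(51) / 8942000+2583581 / 65750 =39.86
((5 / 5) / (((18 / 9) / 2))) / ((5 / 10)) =2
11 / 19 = 0.58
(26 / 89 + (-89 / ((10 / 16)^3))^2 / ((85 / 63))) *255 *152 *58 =307924762873628064 / 1390625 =221429042965.31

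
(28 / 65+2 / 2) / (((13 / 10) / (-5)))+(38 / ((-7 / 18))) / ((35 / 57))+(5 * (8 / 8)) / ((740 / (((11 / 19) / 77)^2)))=-364209164971 / 2212186340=-164.64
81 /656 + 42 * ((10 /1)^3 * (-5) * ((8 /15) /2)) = -55999.88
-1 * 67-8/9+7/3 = -590/9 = -65.56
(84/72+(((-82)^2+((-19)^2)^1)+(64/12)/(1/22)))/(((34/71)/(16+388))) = 103312597/17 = 6077211.59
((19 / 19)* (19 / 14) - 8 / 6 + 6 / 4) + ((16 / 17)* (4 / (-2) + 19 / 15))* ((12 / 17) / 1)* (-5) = 24032 / 6069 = 3.96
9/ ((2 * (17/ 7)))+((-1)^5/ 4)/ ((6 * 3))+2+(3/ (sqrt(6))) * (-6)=4699/ 1224-3 * sqrt(6)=-3.51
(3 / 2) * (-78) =-117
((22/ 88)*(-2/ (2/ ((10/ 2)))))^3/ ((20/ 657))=-16425/ 256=-64.16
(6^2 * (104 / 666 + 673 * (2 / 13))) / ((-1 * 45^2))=-1795576 / 974025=-1.84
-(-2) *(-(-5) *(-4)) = -40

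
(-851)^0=1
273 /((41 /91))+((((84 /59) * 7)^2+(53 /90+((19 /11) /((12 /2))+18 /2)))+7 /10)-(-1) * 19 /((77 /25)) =714094473797 /989056530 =722.00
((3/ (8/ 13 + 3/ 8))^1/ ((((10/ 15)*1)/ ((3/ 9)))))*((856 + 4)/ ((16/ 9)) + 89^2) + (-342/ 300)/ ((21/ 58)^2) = 4815151501/ 378525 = 12720.83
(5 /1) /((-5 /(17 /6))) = -17 /6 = -2.83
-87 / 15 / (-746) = 29 / 3730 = 0.01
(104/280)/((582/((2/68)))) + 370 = 370.00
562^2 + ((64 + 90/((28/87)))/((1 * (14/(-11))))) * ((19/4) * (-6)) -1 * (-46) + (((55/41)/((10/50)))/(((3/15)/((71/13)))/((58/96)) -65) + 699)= 3484416360605535/10744951672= 324284.04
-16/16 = -1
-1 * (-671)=671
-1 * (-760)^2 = -577600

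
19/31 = 0.61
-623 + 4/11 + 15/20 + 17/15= -409697/660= -620.75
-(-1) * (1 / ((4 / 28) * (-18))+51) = 911 / 18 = 50.61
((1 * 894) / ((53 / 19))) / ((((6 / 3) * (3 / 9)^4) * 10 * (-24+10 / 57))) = -39212181 / 719740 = -54.48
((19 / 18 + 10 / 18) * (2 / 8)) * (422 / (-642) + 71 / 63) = 45907 / 242676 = 0.19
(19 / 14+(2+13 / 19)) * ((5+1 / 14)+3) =121475 / 3724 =32.62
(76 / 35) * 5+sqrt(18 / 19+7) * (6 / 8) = 3 * sqrt(2869) / 76+76 / 7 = 12.97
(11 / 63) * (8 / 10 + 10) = 66 / 35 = 1.89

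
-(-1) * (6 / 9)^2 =4 / 9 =0.44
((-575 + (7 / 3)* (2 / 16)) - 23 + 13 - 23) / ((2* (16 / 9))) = -43755 / 256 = -170.92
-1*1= -1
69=69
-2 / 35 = -0.06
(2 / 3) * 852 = 568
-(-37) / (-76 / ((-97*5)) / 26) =233285 / 38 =6139.08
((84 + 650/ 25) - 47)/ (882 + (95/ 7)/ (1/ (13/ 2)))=882/ 13583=0.06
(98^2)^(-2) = 1/92236816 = 0.00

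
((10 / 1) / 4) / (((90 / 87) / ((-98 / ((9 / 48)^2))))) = -181888 / 27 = -6736.59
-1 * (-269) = 269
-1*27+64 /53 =-1367 /53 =-25.79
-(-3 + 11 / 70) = 199 / 70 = 2.84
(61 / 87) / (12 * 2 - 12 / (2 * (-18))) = 61 / 2117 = 0.03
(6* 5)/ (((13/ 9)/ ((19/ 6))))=855/ 13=65.77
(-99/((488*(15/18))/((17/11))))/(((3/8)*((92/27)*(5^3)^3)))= -4131/27402343750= -0.00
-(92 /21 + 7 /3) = -47 /7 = -6.71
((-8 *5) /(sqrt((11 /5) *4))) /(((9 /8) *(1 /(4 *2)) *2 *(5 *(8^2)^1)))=-2 *sqrt(55) /99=-0.15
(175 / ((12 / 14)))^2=1500625 / 36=41684.03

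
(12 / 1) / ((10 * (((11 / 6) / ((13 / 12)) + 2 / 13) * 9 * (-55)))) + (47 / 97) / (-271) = -807031 / 260241300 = -0.00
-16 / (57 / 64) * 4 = -4096 / 57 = -71.86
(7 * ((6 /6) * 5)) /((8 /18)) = 315 /4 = 78.75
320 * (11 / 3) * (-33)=-38720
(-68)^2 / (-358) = -2312 / 179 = -12.92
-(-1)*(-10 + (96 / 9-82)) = -244 / 3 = -81.33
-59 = -59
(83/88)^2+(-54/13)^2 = 23745745/1308736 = 18.14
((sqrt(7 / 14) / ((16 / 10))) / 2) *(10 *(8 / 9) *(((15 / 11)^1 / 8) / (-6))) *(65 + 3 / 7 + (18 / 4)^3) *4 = -99625 *sqrt(2) / 4032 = -34.94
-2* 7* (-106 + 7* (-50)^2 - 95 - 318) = -237734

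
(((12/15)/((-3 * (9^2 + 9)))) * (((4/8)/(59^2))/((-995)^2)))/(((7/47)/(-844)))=39668/16283658943125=0.00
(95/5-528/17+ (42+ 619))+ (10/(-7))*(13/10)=647.08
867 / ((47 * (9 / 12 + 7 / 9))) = 31212 / 2585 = 12.07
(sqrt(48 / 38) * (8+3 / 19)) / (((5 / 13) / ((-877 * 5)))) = -3534310 * sqrt(114) / 361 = -104532.15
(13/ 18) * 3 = 13/ 6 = 2.17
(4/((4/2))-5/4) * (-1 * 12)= -9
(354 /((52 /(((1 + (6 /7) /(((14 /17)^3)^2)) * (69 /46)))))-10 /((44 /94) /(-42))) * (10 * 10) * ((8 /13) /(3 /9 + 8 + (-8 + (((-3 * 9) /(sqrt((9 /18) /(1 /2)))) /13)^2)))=1057687454178225 /85371761552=12389.20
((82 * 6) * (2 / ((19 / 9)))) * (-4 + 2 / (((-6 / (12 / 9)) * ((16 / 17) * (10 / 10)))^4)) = -2200231831 / 1181952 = -1861.52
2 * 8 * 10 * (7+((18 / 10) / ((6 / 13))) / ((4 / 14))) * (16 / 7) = 7552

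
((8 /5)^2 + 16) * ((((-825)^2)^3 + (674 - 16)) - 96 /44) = 1609290164496097097296 /275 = 5851964234531262171.99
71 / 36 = 1.97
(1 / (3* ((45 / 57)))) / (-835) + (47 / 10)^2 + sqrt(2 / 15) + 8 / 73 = sqrt(30) / 15 + 243566123 / 10971900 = 22.56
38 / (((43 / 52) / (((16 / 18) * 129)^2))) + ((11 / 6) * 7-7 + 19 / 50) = 135950198 / 225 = 604223.10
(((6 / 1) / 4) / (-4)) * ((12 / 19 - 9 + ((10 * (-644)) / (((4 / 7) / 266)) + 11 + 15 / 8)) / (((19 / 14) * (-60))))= -637935137 / 46208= -13805.73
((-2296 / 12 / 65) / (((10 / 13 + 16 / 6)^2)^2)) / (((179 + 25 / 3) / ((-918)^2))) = -10760249551779 / 113249300020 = -95.01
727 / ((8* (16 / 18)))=6543 / 64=102.23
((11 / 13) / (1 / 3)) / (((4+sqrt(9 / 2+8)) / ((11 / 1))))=2904 / 91 - 1815 * sqrt(2) / 91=3.71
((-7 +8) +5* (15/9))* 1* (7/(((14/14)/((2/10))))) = 196/15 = 13.07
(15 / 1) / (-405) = -1 / 27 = -0.04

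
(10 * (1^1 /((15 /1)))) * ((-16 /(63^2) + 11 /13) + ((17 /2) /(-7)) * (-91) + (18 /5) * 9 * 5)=28207267 /154791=182.23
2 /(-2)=-1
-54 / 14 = -27 / 7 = -3.86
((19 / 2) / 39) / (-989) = -19 / 77142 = -0.00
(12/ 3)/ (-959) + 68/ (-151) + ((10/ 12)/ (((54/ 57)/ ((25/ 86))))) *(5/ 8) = -3170785189/ 10759887936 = -0.29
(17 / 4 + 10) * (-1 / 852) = -19 / 1136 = -0.02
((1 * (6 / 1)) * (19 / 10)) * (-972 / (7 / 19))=-30076.46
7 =7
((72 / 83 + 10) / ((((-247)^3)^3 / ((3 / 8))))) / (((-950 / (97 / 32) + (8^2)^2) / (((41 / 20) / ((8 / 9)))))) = -5380881 / 7410543347829800564982163742720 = -0.00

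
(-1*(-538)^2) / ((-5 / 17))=984109.60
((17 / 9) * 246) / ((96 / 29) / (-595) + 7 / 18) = 144320820 / 119057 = 1212.20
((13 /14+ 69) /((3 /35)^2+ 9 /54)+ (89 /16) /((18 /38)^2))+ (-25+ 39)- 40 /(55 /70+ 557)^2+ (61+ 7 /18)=5638443593801423 /11231141068656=502.04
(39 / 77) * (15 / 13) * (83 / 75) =249 / 385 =0.65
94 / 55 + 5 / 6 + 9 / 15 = 1037 / 330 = 3.14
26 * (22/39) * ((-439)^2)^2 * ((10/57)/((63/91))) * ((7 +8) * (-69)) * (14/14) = -24431602290609800/171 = -142874867196548.54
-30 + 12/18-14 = -130/3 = -43.33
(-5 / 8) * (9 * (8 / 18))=-5 / 2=-2.50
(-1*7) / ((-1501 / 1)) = 7 / 1501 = 0.00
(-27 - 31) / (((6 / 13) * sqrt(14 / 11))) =-377 * sqrt(154) / 42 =-111.39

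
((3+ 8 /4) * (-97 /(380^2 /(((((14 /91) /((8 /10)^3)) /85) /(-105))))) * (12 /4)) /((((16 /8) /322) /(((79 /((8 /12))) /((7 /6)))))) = 0.01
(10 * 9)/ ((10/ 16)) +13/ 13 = 145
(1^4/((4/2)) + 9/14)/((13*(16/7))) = 1/26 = 0.04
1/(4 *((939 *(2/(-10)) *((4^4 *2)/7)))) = -35/1923072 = -0.00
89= 89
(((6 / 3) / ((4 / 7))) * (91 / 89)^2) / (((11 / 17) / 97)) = 548.53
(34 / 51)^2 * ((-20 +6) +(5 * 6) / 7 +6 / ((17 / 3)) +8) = -104 / 357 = -0.29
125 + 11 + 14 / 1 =150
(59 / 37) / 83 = 59 / 3071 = 0.02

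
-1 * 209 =-209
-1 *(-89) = 89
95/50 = 19/10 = 1.90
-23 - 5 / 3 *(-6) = -13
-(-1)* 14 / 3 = 14 / 3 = 4.67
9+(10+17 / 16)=321 / 16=20.06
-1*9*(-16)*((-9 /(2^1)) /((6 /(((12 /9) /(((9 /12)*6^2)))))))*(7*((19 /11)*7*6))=-29792 /11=-2708.36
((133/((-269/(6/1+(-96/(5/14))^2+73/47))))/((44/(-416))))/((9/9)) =1174429017944/3476825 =337787.79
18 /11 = 1.64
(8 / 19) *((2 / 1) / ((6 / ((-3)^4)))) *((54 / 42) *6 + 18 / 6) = 16200 / 133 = 121.80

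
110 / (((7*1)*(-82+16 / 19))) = -1045 / 5397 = -0.19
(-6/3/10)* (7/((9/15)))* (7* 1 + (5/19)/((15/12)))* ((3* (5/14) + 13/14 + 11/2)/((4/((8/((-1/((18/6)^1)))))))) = 14385/19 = 757.11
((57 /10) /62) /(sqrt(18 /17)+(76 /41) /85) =-754851 /398470094+24433335*sqrt(34) /1593880376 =0.09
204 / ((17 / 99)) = 1188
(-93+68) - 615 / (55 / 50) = -6425 / 11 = -584.09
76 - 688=-612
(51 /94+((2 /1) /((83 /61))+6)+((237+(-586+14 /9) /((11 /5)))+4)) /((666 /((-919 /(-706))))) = -11814567505 /363178450008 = -0.03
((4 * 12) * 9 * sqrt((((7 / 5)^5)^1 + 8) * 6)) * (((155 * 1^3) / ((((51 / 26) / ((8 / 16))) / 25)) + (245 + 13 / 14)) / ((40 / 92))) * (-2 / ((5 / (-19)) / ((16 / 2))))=221718753216 * sqrt(1254210) / 371875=667714141.55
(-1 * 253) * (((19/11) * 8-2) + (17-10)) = -4761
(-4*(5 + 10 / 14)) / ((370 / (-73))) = 1168 / 259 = 4.51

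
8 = 8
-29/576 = -0.05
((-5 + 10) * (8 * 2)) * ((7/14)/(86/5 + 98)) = 25/72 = 0.35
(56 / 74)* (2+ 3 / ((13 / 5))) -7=-2219 / 481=-4.61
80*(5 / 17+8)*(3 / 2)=16920 / 17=995.29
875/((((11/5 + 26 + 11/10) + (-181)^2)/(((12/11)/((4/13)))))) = 113750/1202311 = 0.09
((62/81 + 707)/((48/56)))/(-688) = -401303/334368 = -1.20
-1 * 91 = -91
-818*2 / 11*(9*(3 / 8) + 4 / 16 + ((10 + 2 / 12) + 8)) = -213907 / 66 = -3241.02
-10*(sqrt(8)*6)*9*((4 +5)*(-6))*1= 58320*sqrt(2)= 82476.93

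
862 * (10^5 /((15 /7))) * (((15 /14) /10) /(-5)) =-862000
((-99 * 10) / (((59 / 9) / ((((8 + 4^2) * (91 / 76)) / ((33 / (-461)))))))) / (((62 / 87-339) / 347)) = -2051663157180 / 32992151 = -62186.40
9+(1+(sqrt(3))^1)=sqrt(3)+10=11.73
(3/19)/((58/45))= 135/1102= 0.12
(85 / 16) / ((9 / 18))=85 / 8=10.62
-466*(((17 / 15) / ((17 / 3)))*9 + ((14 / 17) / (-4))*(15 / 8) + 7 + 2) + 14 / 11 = -36290249 / 7480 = -4851.64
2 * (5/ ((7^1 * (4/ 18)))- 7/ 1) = -53/ 7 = -7.57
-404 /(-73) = 404 /73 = 5.53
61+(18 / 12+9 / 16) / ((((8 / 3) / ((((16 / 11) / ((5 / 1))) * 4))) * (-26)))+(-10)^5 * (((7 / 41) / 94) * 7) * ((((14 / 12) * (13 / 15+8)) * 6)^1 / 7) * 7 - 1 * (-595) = -117623444669 / 1503060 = -78255.99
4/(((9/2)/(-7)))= -56/9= -6.22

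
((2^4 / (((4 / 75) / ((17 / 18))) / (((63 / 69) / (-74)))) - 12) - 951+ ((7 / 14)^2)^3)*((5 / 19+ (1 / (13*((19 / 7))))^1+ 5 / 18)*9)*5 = -666138711555 / 26905216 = -24758.72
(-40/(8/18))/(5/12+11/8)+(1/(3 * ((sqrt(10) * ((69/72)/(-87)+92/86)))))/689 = -50.23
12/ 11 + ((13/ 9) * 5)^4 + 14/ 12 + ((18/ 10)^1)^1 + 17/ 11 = 1967612513/ 721710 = 2726.32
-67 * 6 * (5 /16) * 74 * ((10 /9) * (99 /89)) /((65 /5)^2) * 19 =-38858325 /30082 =-1291.75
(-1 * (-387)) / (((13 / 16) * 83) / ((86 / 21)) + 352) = 532512 / 507011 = 1.05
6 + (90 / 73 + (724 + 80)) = 59220 / 73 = 811.23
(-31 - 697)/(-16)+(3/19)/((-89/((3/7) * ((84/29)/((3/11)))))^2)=11517943513/253139318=45.50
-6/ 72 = -1/ 12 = -0.08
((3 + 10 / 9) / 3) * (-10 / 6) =-185 / 81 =-2.28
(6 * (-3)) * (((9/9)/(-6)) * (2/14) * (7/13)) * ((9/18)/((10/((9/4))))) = 27/1040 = 0.03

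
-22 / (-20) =11 / 10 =1.10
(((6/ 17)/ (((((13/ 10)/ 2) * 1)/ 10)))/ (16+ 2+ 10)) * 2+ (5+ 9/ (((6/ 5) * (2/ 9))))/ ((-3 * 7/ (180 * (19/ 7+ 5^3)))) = -459355350/ 10829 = -42419.00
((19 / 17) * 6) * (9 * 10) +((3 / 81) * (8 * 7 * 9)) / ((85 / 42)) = 52084 / 85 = 612.75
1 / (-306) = -1 / 306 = -0.00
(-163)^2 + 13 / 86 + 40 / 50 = 26569.95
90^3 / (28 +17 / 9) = 6561000 / 269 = 24390.33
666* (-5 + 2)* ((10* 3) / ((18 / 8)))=-26640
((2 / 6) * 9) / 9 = 1 / 3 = 0.33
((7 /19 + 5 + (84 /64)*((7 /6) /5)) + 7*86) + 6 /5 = 608.87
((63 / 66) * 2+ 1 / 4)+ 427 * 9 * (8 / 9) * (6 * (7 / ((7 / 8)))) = 7214687 / 44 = 163970.16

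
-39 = -39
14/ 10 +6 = 37/ 5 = 7.40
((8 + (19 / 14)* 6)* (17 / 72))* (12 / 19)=1921 / 798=2.41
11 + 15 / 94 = 1049 / 94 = 11.16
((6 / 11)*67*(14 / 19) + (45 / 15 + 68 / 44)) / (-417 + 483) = 299 / 627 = 0.48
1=1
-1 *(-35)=35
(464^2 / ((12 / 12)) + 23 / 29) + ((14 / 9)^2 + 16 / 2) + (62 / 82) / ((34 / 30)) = 352513472456 / 1637253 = 215307.88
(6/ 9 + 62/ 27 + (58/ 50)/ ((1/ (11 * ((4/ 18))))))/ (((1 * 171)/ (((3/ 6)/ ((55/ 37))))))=3811/ 334125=0.01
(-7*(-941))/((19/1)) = 6587/19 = 346.68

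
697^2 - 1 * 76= 485733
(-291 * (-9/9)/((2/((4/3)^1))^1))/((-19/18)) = -3492/19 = -183.79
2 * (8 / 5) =16 / 5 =3.20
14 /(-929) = -14 /929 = -0.02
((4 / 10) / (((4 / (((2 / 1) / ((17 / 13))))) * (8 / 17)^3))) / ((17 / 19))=4199 / 2560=1.64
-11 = -11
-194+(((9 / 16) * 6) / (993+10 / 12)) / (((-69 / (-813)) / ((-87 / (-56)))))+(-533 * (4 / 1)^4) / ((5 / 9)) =-37756622998067 / 153606880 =-245800.34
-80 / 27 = -2.96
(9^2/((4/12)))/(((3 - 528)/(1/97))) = -81/16975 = -0.00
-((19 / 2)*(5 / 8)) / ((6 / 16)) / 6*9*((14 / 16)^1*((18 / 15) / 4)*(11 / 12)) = -1463 / 256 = -5.71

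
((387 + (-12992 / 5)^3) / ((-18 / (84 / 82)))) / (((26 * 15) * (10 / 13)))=15350625129791 / 4612500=3328048.81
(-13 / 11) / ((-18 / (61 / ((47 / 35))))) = 27755 / 9306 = 2.98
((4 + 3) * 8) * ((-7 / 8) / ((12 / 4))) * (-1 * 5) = 245 / 3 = 81.67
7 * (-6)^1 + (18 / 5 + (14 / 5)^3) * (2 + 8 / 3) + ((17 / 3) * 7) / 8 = 82201 / 1000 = 82.20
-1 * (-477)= 477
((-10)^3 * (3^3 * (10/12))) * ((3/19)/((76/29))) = -489375/361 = -1355.61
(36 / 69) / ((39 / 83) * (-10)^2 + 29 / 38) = 37848 / 3463961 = 0.01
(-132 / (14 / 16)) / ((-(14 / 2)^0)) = 1056 / 7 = 150.86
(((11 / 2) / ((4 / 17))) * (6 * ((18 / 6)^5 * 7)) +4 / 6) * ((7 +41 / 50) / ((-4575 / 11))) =-201850231 / 45000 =-4485.56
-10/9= -1.11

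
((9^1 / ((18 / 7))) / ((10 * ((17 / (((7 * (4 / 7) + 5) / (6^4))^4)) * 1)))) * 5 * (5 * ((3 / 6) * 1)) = 35 / 58477510656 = 0.00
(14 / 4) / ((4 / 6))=21 / 4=5.25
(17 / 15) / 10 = 17 / 150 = 0.11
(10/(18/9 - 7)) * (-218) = 436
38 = 38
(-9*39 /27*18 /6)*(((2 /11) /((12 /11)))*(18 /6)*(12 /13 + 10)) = -213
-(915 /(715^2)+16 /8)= -204673 /102245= -2.00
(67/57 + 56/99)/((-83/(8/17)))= -26200/2654091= -0.01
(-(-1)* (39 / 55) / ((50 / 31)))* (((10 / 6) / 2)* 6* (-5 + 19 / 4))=-1209 / 2200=-0.55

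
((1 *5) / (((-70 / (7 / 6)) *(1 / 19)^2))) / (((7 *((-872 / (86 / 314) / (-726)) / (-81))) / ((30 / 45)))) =50713641 / 958328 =52.92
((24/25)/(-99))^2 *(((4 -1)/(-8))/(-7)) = 8/1588125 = 0.00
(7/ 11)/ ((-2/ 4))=-14/ 11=-1.27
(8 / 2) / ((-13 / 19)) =-76 / 13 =-5.85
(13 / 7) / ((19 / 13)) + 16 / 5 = 2973 / 665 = 4.47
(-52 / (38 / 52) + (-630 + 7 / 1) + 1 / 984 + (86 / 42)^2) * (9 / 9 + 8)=-1896236711 / 305368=-6209.68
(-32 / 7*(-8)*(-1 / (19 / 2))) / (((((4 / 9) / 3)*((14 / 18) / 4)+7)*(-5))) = 31104 / 283955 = 0.11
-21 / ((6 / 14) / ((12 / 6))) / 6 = -49 / 3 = -16.33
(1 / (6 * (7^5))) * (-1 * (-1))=1 / 100842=0.00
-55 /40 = -11 /8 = -1.38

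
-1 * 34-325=-359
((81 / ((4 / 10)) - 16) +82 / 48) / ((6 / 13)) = 58721 / 144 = 407.78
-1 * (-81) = 81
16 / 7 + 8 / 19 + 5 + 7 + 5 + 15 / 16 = 43931 / 2128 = 20.64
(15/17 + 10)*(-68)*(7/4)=-1295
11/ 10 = 1.10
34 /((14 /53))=901 /7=128.71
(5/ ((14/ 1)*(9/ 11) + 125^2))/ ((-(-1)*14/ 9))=495/ 2408014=0.00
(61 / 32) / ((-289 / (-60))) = 915 / 2312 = 0.40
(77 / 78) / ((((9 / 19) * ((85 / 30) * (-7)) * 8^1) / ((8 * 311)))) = -64999 / 1989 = -32.68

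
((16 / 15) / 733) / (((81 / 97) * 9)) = 1552 / 8015355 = 0.00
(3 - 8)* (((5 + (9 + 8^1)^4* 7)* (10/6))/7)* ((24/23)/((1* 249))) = -469600/161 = -2916.77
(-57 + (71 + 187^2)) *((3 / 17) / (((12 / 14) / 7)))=1714167 / 34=50416.68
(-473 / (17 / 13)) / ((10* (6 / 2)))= -6149 / 510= -12.06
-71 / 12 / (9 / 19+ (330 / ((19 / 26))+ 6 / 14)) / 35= -1349 / 3610800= -0.00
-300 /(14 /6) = -900 /7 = -128.57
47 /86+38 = 38.55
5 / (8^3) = 5 / 512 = 0.01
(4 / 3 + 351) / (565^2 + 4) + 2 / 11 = 1927001 / 10534557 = 0.18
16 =16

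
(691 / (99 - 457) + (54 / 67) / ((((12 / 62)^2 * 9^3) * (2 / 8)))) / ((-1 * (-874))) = -10562095 / 5094194652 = -0.00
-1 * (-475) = 475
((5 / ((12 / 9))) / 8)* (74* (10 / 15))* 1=185 / 8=23.12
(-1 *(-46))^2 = 2116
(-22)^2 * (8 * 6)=23232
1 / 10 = 0.10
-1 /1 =-1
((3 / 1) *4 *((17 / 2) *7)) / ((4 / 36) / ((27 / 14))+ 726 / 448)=38864448 / 91345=425.47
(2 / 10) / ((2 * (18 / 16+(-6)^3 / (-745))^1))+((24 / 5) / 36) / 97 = 294682 / 4090005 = 0.07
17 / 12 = 1.42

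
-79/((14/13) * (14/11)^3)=-1366937/38416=-35.58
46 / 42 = 23 / 21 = 1.10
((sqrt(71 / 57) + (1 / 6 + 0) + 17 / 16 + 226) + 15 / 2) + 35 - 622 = -16909 / 48 + sqrt(4047) / 57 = -351.15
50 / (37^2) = 50 / 1369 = 0.04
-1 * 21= -21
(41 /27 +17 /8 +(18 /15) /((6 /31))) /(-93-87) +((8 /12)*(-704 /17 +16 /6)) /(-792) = -802397 /36352800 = -0.02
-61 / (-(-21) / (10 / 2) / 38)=-11590 / 21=-551.90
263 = 263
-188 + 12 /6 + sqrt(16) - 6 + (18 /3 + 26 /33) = -5980 /33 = -181.21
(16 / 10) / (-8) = -1 / 5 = -0.20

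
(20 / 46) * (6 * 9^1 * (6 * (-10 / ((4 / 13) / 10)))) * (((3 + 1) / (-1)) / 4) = 1053000 / 23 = 45782.61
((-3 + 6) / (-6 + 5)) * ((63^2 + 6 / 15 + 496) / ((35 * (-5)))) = 66981 / 875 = 76.55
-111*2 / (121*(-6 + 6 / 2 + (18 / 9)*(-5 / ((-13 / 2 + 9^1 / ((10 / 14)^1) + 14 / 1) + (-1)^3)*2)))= 42402 / 93533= 0.45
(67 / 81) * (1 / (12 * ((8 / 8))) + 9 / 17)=8375 / 16524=0.51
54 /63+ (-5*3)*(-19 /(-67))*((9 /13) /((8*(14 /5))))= 10113 /13936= 0.73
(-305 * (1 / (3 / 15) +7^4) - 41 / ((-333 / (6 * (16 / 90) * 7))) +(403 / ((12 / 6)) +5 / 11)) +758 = -80534988271 / 109890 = -732869.13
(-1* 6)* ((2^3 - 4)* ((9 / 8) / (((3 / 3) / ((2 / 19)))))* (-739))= 39906 / 19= 2100.32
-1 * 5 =-5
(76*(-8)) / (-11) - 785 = -8027 / 11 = -729.73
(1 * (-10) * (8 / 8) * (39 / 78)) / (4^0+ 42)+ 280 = 12035 / 43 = 279.88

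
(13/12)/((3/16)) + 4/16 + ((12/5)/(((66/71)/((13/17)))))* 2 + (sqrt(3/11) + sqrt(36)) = sqrt(33)/11 + 537767/33660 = 16.50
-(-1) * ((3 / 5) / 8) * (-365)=-219 / 8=-27.38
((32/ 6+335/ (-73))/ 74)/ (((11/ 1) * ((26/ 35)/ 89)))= 507745/ 4634916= 0.11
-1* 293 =-293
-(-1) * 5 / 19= 5 / 19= 0.26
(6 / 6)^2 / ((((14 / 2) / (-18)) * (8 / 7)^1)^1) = -9 / 4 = -2.25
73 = 73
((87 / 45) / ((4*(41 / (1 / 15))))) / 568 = 29 / 20959200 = 0.00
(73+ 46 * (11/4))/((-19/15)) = -315/2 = -157.50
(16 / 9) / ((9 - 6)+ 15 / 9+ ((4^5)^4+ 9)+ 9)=4 / 2473901162547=0.00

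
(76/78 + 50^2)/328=48769/6396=7.62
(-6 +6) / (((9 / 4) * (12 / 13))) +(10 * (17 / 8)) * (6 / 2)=255 / 4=63.75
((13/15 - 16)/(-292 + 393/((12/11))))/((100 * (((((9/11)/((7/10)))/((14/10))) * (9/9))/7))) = -122353/6581250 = -0.02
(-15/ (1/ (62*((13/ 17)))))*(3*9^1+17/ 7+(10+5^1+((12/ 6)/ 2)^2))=-32307.73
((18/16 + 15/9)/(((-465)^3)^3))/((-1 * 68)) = 67/1658810327025803246437500000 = 0.00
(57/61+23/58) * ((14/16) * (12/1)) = 13.98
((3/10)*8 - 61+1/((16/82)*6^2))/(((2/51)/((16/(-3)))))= 1431043/180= 7950.24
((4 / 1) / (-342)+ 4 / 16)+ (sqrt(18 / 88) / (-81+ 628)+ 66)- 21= 3 *sqrt(11) / 12034+ 30943 / 684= 45.24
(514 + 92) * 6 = 3636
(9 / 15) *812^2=1978032 / 5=395606.40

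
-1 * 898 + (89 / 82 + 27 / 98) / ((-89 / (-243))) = -159898936 / 178801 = -894.28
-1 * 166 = -166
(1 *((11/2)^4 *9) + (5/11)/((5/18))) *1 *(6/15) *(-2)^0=1449747/440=3294.88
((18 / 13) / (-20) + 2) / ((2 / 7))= 1757 / 260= 6.76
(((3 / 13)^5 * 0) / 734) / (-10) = 0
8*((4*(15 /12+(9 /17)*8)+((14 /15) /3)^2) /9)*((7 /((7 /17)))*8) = 48554048 /18225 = 2664.15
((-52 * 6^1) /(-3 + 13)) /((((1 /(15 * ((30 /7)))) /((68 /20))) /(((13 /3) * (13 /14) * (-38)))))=51093432 /49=1042723.10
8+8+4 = 20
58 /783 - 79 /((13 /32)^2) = -2183854 /4563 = -478.60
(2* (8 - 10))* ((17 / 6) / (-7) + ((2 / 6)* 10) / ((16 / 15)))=-457 / 42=-10.88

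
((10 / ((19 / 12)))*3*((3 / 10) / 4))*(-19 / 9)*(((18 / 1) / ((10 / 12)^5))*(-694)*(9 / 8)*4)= 1311360192 / 3125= 419635.26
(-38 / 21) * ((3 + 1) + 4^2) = -36.19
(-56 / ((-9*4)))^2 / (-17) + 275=378479 / 1377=274.86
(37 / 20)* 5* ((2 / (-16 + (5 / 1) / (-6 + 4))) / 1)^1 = -1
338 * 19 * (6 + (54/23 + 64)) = 10686208/23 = 464617.74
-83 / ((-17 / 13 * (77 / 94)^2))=9534044 / 100793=94.59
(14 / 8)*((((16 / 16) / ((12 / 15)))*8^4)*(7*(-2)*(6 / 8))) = -94080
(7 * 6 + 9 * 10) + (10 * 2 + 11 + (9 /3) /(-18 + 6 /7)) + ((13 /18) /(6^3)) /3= 9496019 /58320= 162.83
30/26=15/13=1.15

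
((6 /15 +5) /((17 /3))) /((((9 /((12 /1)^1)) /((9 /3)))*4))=81 /85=0.95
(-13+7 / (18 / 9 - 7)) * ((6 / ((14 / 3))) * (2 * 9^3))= -944784 / 35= -26993.83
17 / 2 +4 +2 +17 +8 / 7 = 457 / 14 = 32.64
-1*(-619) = 619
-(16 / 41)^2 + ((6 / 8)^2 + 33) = 898601 / 26896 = 33.41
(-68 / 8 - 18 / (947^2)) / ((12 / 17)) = -259178413 / 21523416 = -12.04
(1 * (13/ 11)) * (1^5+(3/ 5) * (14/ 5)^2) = 9269/ 1375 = 6.74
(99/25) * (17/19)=1683/475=3.54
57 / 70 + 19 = 1387 / 70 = 19.81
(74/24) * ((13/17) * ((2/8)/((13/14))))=0.63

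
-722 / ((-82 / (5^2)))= 9025 / 41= 220.12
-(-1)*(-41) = -41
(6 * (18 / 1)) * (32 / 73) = 3456 / 73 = 47.34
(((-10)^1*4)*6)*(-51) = 12240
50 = 50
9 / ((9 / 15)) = 15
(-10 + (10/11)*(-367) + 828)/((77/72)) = 383616/847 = 452.91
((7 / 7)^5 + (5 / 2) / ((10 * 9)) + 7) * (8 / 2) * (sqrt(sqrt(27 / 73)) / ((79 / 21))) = 2023 * 219^(3 / 4) / 17301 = 6.66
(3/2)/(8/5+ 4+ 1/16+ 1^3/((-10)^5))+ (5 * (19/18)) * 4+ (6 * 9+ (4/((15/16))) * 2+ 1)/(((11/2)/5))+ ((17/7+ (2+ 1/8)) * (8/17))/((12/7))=18024782023/224234604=80.38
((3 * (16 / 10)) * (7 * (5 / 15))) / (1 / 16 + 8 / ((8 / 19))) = 0.59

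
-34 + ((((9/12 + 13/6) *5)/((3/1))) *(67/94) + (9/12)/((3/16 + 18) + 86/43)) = -33335305/1093032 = -30.50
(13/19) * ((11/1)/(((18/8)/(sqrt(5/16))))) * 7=1001 * sqrt(5)/171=13.09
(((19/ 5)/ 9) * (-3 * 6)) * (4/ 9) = -152/ 45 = -3.38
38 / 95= 2 / 5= 0.40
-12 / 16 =-3 / 4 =-0.75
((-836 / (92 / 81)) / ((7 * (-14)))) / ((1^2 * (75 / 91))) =73359 / 8050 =9.11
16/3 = 5.33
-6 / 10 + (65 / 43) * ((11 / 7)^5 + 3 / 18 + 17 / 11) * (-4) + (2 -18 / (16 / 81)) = -150743034737 / 953965320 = -158.02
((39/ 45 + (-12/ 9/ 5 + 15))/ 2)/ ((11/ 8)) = 312/ 55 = 5.67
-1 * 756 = -756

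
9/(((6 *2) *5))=3/20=0.15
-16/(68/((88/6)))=-176/51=-3.45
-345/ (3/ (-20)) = 2300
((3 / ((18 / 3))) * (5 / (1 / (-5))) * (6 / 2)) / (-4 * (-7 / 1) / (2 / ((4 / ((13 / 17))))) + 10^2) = -975 / 4504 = -0.22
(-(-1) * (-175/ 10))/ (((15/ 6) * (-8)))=7/ 8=0.88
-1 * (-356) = 356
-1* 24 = -24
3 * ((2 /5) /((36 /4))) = 0.13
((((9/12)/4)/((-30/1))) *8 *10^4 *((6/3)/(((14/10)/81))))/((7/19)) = -7695000/49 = -157040.82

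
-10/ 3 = -3.33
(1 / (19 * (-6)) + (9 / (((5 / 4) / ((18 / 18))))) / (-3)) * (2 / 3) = -1373 / 855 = -1.61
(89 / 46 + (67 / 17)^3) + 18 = 18340319 / 225998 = 81.15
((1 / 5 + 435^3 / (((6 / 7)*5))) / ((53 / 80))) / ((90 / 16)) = 12292056128 / 2385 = 5153901.94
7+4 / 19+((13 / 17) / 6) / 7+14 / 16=439741 / 54264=8.10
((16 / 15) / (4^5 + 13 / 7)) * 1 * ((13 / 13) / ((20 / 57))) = 532 / 179525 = 0.00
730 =730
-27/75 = -9/25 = -0.36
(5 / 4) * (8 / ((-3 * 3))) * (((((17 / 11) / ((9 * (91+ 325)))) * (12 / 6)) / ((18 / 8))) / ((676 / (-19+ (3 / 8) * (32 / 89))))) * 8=142715 / 1567979127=0.00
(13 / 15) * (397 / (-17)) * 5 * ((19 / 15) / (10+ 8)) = -98059 / 13770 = -7.12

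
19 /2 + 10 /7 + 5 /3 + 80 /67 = 38803 /2814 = 13.79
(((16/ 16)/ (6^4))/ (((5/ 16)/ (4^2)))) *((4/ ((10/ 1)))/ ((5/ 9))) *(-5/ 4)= -8/ 225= -0.04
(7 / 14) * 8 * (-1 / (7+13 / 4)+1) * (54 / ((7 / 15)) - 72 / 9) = 388.82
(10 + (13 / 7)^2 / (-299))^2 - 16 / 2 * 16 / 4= 86075921 / 1270129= 67.77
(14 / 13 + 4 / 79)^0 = 1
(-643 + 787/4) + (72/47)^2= -3922329/8836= -443.90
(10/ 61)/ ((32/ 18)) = 45/ 488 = 0.09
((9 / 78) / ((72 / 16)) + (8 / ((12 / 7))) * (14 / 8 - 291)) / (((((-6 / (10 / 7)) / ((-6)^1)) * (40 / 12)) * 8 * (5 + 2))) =-105285 / 10192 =-10.33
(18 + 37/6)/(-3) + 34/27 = -367/54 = -6.80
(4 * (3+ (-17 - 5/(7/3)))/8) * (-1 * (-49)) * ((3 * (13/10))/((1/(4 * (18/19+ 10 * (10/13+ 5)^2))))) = -2543362416/1235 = -2059402.77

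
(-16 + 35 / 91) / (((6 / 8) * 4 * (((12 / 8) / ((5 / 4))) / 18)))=-1015 / 13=-78.08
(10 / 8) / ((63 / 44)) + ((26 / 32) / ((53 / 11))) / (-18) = 92279 / 106848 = 0.86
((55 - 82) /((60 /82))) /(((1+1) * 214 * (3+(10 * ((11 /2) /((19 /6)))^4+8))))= -48088449 /56892931480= -0.00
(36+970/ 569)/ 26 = 1.45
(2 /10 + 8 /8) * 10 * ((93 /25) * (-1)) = -1116 /25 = -44.64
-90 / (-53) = 90 / 53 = 1.70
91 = 91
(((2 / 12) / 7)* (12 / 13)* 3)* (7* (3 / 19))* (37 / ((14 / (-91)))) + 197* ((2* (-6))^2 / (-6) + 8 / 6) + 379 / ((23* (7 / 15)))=-40815158 / 9177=-4447.55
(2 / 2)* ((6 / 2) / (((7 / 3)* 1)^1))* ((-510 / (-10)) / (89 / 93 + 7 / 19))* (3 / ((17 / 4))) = 34.92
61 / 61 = 1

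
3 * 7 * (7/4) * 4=147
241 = 241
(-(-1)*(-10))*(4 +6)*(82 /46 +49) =-5078.26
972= 972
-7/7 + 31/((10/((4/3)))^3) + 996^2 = 3348050873/3375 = 992015.07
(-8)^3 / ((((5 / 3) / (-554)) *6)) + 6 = 28370.80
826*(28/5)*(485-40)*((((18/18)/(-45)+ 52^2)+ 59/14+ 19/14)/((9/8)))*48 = 32125331001344/135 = 237965414824.77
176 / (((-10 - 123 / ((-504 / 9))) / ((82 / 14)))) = -57728 / 437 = -132.10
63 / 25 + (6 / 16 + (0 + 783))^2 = 981886257 / 1600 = 613678.91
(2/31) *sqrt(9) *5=30/31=0.97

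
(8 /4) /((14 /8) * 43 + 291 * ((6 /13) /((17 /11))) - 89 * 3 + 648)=1768 /480149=0.00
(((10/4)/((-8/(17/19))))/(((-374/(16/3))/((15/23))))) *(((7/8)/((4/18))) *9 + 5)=16175/153824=0.11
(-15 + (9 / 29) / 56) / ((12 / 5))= -6.25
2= 2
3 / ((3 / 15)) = 15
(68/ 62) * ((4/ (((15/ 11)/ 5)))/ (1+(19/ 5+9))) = 1.17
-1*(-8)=8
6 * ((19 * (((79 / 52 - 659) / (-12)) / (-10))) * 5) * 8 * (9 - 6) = -1948773 / 26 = -74952.81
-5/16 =-0.31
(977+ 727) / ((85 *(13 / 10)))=3408 / 221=15.42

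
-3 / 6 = -1 / 2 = -0.50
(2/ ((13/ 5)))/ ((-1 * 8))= -5/ 52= -0.10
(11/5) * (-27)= -297/5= -59.40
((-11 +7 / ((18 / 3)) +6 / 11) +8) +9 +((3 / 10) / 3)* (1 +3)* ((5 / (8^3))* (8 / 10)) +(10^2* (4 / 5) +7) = 1000193 / 10560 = 94.72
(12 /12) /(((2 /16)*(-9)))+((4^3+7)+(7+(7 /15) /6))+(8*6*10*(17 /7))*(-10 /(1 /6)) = -44015371 /630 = -69865.67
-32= -32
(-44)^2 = 1936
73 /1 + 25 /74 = 73.34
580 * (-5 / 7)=-414.29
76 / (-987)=-76 / 987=-0.08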